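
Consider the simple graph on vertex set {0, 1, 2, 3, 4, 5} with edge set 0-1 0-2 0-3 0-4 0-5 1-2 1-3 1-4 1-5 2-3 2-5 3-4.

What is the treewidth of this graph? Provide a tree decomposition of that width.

Treewidth 3.
One optimal decomposition is:
Bags: B1 = {0, 1, 3, 4}  B2 = {0, 1, 2, 3}  B3 = {0, 1, 2, 5}
Tree: B1–B2, B2–B3

Each bag holds 4 vertices, so the decomposition has width 3, which upper-bounds the treewidth. Conversely, {0, 1, 2, 3} is a clique of size 4, and the vertices of any clique must share a bag in every tree decomposition; so some bag has ≥ 4 vertices and tw(G) ≥ 3. The upper and lower bounds meet at 3, so that is the treewidth.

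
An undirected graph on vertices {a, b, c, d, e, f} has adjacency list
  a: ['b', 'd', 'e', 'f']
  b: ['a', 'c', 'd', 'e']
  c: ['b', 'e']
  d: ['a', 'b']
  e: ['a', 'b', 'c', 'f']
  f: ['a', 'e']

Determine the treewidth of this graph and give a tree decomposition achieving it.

Every bag has size at most 3, so the width is 3 − 1 = 2 and tw(G) ≤ 2. On the other hand G contains the 3-clique {b, c, e}. A clique must lie in a single bag of any decomposition, so no decomposition can have width below 2. The upper and lower bounds meet at 2, so that is the treewidth.

Treewidth 2.
One optimal decomposition is:
Bags: B1 = {a, b, e}  B2 = {b, c, e}  B3 = {a, e, f}  B4 = {a, b, d}
Tree: B1–B2, B1–B3, B1–B4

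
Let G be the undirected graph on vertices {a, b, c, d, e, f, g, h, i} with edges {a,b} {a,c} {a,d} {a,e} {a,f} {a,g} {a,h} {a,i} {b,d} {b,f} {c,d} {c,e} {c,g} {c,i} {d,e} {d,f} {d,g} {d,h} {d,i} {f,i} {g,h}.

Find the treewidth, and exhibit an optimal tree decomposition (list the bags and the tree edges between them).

Every bag has size at most 4, so the width is 4 − 1 = 3 and tw(G) ≤ 3. On the other hand G contains the 4-clique {a, d, g, h}. A clique must lie in a single bag of any decomposition, so no decomposition can have width below 3. Therefore the treewidth is 3.

Treewidth 3.
One such decomposition:
Bags: B1 = {a, c, d, e}  B2 = {a, c, d, i}  B3 = {a, d, f, i}  B4 = {a, b, d, f}  B5 = {a, c, d, g}  B6 = {a, d, g, h}
Tree: B1–B2, B2–B3, B3–B4, B2–B5, B5–B6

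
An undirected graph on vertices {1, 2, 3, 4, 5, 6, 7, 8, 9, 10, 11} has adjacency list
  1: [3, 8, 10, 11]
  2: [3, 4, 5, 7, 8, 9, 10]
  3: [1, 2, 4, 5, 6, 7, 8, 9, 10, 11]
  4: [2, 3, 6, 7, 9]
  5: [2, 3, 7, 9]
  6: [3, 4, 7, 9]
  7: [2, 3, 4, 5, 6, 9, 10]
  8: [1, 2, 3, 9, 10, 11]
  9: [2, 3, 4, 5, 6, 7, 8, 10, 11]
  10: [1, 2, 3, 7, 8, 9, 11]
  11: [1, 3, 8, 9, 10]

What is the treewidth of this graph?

A width-4 tree decomposition is:
Bags: B1 = {3, 8, 9, 10, 11}  B2 = {2, 3, 8, 9, 10}  B3 = {2, 3, 7, 9, 10}  B4 = {1, 3, 8, 10, 11}  B5 = {2, 3, 4, 7, 9}  B6 = {2, 3, 5, 7, 9}  B7 = {3, 4, 6, 7, 9}
Tree: B1–B2, B2–B3, B1–B4, B3–B5, B3–B6, B5–B7
Each bag holds 5 vertices, so the decomposition has width 4, which upper-bounds the treewidth. For the lower bound, the 5 vertices {1, 3, 8, 10, 11} are pairwise adjacent, and any tree decomposition puts a clique entirely inside one bag — forcing width ≥ 4. The upper and lower bounds meet at 4, so that is the treewidth.

4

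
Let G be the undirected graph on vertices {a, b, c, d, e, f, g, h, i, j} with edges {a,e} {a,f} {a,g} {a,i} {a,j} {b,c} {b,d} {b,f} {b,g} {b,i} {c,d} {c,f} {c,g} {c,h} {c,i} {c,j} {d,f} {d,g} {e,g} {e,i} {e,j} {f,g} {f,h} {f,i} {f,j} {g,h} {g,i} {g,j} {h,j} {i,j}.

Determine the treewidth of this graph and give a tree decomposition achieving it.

Treewidth 4.
Bags: B1 = {c, f, g, i, j}  B2 = {b, c, f, g, i}  B3 = {b, c, d, f, g}  B4 = {c, f, g, h, j}  B5 = {a, f, g, i, j}  B6 = {a, e, g, i, j}
Tree: B1–B2, B2–B3, B1–B4, B1–B5, B5–B6

The largest bag has 5 vertices, giving width 4; this decomposition certifies tw(G) ≤ 4. For the lower bound, the 5 vertices {a, e, g, i, j} are pairwise adjacent, and any tree decomposition puts a clique entirely inside one bag — forcing width ≥ 4. The upper and lower bounds meet at 4, so that is the treewidth.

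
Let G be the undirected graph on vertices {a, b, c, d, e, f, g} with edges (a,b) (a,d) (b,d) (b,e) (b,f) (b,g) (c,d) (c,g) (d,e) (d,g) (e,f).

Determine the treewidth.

2

A width-2 tree decomposition is:
Bags: B1 = {b, d, e}  B2 = {b, d, g}  B3 = {b, e, f}  B4 = {a, b, d}  B5 = {c, d, g}
Tree: B1–B2, B1–B3, B2–B4, B2–B5
The largest bag has 3 vertices, giving width 2; this decomposition certifies tw(G) ≤ 2. Conversely, {c, d, g} is a clique of size 3, and the vertices of any clique must share a bag in every tree decomposition; so some bag has ≥ 3 vertices and tw(G) ≥ 2. Therefore the treewidth is 2.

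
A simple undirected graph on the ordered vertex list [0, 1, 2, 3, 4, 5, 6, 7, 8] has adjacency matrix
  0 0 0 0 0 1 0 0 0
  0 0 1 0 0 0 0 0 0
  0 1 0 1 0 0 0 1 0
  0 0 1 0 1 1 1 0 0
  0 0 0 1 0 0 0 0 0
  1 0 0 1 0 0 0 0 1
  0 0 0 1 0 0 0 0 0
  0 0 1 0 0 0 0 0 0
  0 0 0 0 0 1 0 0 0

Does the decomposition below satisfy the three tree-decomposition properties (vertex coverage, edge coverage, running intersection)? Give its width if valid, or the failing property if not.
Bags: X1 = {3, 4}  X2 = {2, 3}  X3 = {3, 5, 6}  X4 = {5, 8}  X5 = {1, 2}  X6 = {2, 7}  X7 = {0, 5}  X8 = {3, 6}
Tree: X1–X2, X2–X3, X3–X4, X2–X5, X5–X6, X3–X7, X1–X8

A tree decomposition must satisfy three properties: every vertex lies in some bag; for every edge, both endpoints lie together in some bag; and for every vertex, the bags containing it form a connected subtree. Here bags containing vertex 6 are not connected in the tree, so the decomposition is invalid.

No — bags containing vertex 6 are not connected in the tree.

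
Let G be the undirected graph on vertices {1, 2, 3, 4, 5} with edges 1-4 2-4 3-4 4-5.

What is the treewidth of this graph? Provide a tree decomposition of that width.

The largest bag has 2 vertices, giving width 1; this decomposition certifies tw(G) ≤ 1. Any graph with an edge has treewidth ≥ 1, and G has the edge 5–4. Hence tw(G) = 1 exactly.

Treewidth 1.
Bags: B1 = {4, 5}  B2 = {2, 4}  B3 = {3, 4}  B4 = {1, 4}
Tree: B1–B2, B1–B3, B3–B4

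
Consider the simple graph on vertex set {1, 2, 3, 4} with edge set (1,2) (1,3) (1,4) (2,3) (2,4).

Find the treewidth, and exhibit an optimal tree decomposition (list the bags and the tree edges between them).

Every bag has size at most 3, so the width is 3 − 1 = 2 and tw(G) ≤ 2. On the other hand G contains the 3-clique {1, 2, 3}. A clique must lie in a single bag of any decomposition, so no decomposition can have width below 2. The upper and lower bounds meet at 2, so that is the treewidth.

Treewidth 2.
One optimal decomposition is:
Bags: B1 = {1, 2, 3}  B2 = {1, 2, 4}
Tree: B1–B2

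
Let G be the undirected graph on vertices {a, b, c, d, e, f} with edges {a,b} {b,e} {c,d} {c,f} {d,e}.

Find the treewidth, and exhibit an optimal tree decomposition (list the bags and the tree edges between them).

Treewidth 1.
One optimal decomposition is:
Bags: B1 = {a, b}  B2 = {b, e}  B3 = {d, e}  B4 = {c, d}  B5 = {c, f}
Tree: B1–B2, B2–B3, B3–B4, B4–B5

The largest bag has 2 vertices, giving width 1; this decomposition certifies tw(G) ≤ 1. Any graph with an edge has treewidth ≥ 1, and G has the edge a–b. Combining the bounds, tw(G) = 1.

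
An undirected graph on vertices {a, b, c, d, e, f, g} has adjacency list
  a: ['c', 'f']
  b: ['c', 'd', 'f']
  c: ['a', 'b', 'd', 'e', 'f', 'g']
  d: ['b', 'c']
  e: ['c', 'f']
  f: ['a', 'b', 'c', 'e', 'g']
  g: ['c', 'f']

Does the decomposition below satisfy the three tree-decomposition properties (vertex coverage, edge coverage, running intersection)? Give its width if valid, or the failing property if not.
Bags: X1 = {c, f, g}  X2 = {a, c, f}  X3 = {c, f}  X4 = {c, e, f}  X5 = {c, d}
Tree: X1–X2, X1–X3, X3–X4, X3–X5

A tree decomposition must satisfy three properties: every vertex lies in some bag; for every edge, both endpoints lie together in some bag; and for every vertex, the bags containing it form a connected subtree. Here vertex b appears in no bag, so the decomposition is invalid.

No — vertex b appears in no bag.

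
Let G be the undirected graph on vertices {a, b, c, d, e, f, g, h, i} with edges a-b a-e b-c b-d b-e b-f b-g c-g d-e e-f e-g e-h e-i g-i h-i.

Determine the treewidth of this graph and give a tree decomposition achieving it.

Treewidth 2.
One such decomposition:
Bags: B1 = {e, g, i}  B2 = {b, e, g}  B3 = {b, d, e}  B4 = {e, h, i}  B5 = {b, c, g}  B6 = {a, b, e}  B7 = {b, e, f}
Tree: B1–B2, B2–B3, B1–B4, B2–B5, B2–B6, B6–B7

Every bag has size at most 3, so the width is 3 − 1 = 2 and tw(G) ≤ 2. Conversely, {e, h, i} is a clique of size 3, and the vertices of any clique must share a bag in every tree decomposition; so some bag has ≥ 3 vertices and tw(G) ≥ 2. The upper and lower bounds meet at 2, so that is the treewidth.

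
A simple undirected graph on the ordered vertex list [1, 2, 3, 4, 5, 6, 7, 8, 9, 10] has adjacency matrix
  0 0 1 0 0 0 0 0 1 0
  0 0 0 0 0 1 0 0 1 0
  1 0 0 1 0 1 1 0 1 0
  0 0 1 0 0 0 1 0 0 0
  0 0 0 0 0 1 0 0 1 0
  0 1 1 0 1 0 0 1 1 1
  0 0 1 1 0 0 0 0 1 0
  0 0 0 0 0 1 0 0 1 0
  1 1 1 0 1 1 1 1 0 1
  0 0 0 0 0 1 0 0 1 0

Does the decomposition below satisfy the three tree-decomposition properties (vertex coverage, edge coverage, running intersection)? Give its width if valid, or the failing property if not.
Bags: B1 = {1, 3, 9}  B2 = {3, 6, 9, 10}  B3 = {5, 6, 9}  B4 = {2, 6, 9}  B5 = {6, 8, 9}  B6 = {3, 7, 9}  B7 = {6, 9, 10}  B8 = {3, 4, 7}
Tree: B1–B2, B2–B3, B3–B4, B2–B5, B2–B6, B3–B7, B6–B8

No — bags containing vertex 10 are not connected in the tree.

A tree decomposition must satisfy three properties: every vertex lies in some bag; for every edge, both endpoints lie together in some bag; and for every vertex, the bags containing it form a connected subtree. Here bags containing vertex 10 are not connected in the tree, so the decomposition is invalid.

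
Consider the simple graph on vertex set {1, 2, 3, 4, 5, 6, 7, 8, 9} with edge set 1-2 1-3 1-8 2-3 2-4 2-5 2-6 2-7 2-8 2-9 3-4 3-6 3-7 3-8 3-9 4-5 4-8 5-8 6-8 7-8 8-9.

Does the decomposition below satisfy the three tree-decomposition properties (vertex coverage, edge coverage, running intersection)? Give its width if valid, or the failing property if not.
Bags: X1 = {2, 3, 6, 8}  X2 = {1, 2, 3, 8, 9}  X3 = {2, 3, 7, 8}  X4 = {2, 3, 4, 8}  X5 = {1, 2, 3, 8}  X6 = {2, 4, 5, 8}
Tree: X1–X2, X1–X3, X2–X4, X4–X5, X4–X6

A tree decomposition must satisfy three properties: every vertex lies in some bag; for every edge, both endpoints lie together in some bag; and for every vertex, the bags containing it form a connected subtree. Here bags containing vertex 1 are not connected in the tree, so the decomposition is invalid.

No — bags containing vertex 1 are not connected in the tree.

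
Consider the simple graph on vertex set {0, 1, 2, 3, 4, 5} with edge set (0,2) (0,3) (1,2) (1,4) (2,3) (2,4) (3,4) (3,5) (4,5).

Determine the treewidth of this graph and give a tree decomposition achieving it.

The largest bag has 3 vertices, giving width 2; this decomposition certifies tw(G) ≤ 2. Conversely, {1, 2, 4} is a clique of size 3, and the vertices of any clique must share a bag in every tree decomposition; so some bag has ≥ 3 vertices and tw(G) ≥ 2. Therefore the treewidth is 2.

Treewidth 2.
One optimal decomposition is:
Bags: B1 = {2, 3, 4}  B2 = {0, 2, 3}  B3 = {1, 2, 4}  B4 = {3, 4, 5}
Tree: B1–B2, B1–B3, B1–B4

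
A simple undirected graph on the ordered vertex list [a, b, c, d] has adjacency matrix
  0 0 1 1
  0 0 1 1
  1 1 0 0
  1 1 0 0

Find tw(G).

A width-2 tree decomposition is:
Bags: B1 = {a, c, d}  B2 = {b, c, d}
Tree: B1–B2
Every bag has size at most 3, so the width is 3 − 1 = 2 and tw(G) ≤ 2. For the lower bound, G contains the cycle d–a–c–b–d, so G is not a forest; only forests have treewidth ≤ 1, hence tw(G) ≥ 2. Therefore the treewidth is 2.

2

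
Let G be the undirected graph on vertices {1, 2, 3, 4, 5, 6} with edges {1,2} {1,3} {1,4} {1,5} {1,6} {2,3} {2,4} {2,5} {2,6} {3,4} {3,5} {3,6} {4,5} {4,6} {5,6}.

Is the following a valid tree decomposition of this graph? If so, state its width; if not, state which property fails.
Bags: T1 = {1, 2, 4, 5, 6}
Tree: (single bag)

No — vertex 3 appears in no bag.

A tree decomposition must satisfy three properties: every vertex lies in some bag; for every edge, both endpoints lie together in some bag; and for every vertex, the bags containing it form a connected subtree. Here vertex 3 appears in no bag, so the decomposition is invalid.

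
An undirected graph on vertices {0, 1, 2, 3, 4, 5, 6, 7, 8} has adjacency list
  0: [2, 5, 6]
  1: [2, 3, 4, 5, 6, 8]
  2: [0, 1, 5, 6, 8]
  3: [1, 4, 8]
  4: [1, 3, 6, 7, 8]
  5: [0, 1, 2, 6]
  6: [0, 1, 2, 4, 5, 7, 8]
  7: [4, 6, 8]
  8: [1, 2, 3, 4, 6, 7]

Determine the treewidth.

3

A width-3 tree decomposition is:
Bags: B1 = {1, 2, 6, 8}  B2 = {1, 4, 6, 8}  B3 = {1, 2, 5, 6}  B4 = {4, 6, 7, 8}  B5 = {0, 2, 5, 6}  B6 = {1, 3, 4, 8}
Tree: B1–B2, B1–B3, B2–B4, B3–B5, B2–B6
The largest bag has 4 vertices, giving width 3; this decomposition certifies tw(G) ≤ 3. For the lower bound, the 4 vertices {1, 3, 4, 8} are pairwise adjacent, and any tree decomposition puts a clique entirely inside one bag — forcing width ≥ 3. Combining the bounds, tw(G) = 3.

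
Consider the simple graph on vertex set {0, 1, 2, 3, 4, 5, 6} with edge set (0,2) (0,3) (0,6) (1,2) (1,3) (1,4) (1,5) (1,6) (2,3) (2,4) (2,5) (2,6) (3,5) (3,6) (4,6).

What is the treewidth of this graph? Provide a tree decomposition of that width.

Treewidth 3.
One optimal decomposition is:
Bags: B1 = {1, 2, 3, 6}  B2 = {0, 2, 3, 6}  B3 = {1, 2, 3, 5}  B4 = {1, 2, 4, 6}
Tree: B1–B2, B1–B3, B1–B4

The largest bag has 4 vertices, giving width 3; this decomposition certifies tw(G) ≤ 3. Conversely, {0, 2, 3, 6} is a clique of size 4, and the vertices of any clique must share a bag in every tree decomposition; so some bag has ≥ 4 vertices and tw(G) ≥ 3. Combining the bounds, tw(G) = 3.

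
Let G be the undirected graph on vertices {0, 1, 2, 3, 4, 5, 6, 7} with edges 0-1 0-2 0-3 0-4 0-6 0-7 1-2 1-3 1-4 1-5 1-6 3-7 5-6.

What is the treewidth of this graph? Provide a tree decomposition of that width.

Each bag holds 3 vertices, so the decomposition has width 2, which upper-bounds the treewidth. For the lower bound, the 3 vertices {0, 1, 2} are pairwise adjacent, and any tree decomposition puts a clique entirely inside one bag — forcing width ≥ 2. Hence tw(G) = 2 exactly.

Treewidth 2.
One optimal decomposition is:
Bags: B1 = {0, 1, 3}  B2 = {0, 1, 4}  B3 = {0, 1, 6}  B4 = {0, 3, 7}  B5 = {1, 5, 6}  B6 = {0, 1, 2}
Tree: B1–B2, B2–B3, B1–B4, B3–B5, B1–B6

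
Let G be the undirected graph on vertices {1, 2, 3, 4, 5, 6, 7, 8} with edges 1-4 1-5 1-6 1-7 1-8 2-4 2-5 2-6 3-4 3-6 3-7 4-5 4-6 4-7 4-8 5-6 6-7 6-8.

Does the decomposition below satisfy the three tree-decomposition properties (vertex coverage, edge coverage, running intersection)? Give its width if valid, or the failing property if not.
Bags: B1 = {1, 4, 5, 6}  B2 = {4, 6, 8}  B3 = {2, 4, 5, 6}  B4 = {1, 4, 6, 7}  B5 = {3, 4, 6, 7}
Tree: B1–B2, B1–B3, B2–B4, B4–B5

No — edge (1,8) lies in no bag.

A tree decomposition must satisfy three properties: every vertex lies in some bag; for every edge, both endpoints lie together in some bag; and for every vertex, the bags containing it form a connected subtree. Here edge (1,8) lies in no bag, so the decomposition is invalid.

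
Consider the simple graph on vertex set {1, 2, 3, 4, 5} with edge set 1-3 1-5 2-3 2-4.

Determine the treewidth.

A width-1 tree decomposition is:
Bags: B1 = {2, 4}  B2 = {2, 3}  B3 = {1, 3}  B4 = {1, 5}
Tree: B1–B2, B2–B3, B3–B4
Every bag has size at most 2, so the width is 2 − 1 = 1 and tw(G) ≤ 1. Since G has at least one edge (e.g. 4–2), it is not an edgeless graph, so tw(G) ≥ 1. Combining the bounds, tw(G) = 1.

1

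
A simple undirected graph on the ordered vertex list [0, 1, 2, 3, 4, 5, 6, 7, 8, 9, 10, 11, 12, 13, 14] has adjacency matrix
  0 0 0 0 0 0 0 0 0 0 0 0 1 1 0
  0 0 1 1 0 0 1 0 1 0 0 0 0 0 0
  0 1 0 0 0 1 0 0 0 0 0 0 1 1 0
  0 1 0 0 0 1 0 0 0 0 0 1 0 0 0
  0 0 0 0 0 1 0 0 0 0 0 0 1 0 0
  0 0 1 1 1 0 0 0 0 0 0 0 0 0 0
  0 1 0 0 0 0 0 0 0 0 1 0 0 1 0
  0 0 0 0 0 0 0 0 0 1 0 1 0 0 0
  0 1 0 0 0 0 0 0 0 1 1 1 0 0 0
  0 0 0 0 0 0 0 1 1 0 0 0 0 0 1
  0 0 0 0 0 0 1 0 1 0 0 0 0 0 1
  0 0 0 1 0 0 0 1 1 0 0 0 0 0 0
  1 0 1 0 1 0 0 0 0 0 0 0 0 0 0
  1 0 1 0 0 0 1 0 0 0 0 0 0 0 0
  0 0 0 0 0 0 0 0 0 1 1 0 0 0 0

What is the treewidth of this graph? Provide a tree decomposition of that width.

Treewidth 3.
Bags: B1 = {0, 4, 5, 12}  B2 = {0, 2, 5, 12}  B3 = {0, 2, 5, 13}  B4 = {2, 3, 5, 13}  B5 = {1, 2, 3, 13}  B6 = {1, 3, 6, 13}  B7 = {1, 3, 6, 11}  B8 = {1, 6, 8, 11}  B9 = {6, 8, 10, 11}  B10 = {7, 8, 10, 11}  B11 = {7, 8, 9, 10}  B12 = {7, 9, 10, 14}
Tree: B1–B2, B2–B3, B3–B4, B4–B5, B5–B6, B6–B7, B7–B8, B8–B9, B9–B10, B10–B11, B11–B12

The largest bag has 4 vertices, giving width 3; this decomposition certifies tw(G) ≤ 3. For the lower bound: the 4 vertex sets {0,4,12}, {5}, {2}, {1,3,6,13} are disjoint, each induces a connected subgraph, and every pair is joined by at least one edge of G. Contracting each set to a single vertex therefore yields K_{4} as a minor, and since treewidth is minor-monotone, tw(G) ≥ tw(K_{4}) = 3. Hence tw(G) = 3 exactly.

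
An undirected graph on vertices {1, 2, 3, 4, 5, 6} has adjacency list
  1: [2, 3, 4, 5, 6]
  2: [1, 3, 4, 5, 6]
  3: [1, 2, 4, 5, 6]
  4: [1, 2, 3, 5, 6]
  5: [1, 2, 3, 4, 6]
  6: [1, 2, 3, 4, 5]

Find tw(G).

A width-5 tree decomposition is:
Bags: B1 = {1, 2, 3, 4, 5, 6}
Tree: (single bag)
A single bag containing all 6 vertices is trivially a valid decomposition of width 5. For the lower bound, the 6 vertices {1, 2, 3, 4, 5, 6} are pairwise adjacent, and any tree decomposition puts a clique entirely inside one bag — forcing width ≥ 5. Therefore the treewidth is 5.

5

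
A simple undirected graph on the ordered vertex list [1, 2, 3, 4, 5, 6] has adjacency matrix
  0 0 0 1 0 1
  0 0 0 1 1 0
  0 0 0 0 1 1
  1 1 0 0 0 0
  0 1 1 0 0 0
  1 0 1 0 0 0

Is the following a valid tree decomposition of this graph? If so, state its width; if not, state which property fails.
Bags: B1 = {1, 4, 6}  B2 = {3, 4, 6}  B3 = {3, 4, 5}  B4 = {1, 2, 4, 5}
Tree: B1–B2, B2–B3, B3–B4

No — bags containing vertex 1 are not connected in the tree.

A tree decomposition must satisfy three properties: every vertex lies in some bag; for every edge, both endpoints lie together in some bag; and for every vertex, the bags containing it form a connected subtree. Here bags containing vertex 1 are not connected in the tree, so the decomposition is invalid.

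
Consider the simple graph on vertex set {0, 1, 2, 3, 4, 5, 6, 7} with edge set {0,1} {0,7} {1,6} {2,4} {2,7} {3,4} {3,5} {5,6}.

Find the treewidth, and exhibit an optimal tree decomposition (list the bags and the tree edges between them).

Treewidth 2.
Bags: B1 = {0, 2, 7}  B2 = {0, 1, 2}  B3 = {1, 2, 6}  B4 = {2, 5, 6}  B5 = {2, 3, 5}  B6 = {2, 3, 4}
Tree: B1–B2, B2–B3, B3–B4, B4–B5, B5–B6

Each bag holds 3 vertices, so the decomposition has width 2, which upper-bounds the treewidth. For the lower bound, G contains the cycle 2–7–0–1–6–5–3–4–2, so G is not a forest; only forests have treewidth ≤ 1, hence tw(G) ≥ 2. Hence tw(G) = 2 exactly.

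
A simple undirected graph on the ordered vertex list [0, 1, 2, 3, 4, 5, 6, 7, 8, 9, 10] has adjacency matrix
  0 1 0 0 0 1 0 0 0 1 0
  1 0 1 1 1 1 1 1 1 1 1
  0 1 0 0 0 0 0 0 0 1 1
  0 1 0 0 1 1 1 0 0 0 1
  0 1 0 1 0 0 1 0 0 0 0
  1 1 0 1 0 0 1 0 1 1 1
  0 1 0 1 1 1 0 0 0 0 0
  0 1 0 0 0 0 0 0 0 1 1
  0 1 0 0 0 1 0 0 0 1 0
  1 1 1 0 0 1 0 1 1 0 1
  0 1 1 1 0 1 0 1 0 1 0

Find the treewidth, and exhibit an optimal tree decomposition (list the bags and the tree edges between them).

Treewidth 3.
Bags: B1 = {1, 5, 9, 10}  B2 = {1, 3, 5, 10}  B3 = {1, 7, 9, 10}  B4 = {1, 3, 5, 6}  B5 = {0, 1, 5, 9}  B6 = {1, 2, 9, 10}  B7 = {1, 3, 4, 6}  B8 = {1, 5, 8, 9}
Tree: B1–B2, B1–B3, B2–B4, B1–B5, B1–B6, B4–B7, B1–B8

Each bag holds 4 vertices, so the decomposition has width 3, which upper-bounds the treewidth. For the lower bound, the 4 vertices {1, 2, 9, 10} are pairwise adjacent, and any tree decomposition puts a clique entirely inside one bag — forcing width ≥ 3. Combining the bounds, tw(G) = 3.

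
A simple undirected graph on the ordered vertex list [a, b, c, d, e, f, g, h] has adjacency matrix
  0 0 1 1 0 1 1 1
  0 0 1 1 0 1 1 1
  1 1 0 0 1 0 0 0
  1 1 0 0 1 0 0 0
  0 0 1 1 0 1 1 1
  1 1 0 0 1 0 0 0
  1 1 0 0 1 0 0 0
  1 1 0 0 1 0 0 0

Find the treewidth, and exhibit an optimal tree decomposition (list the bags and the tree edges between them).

Treewidth 3.
Bags: B1 = {a, b, e, h}  B2 = {a, b, d, e}  B3 = {a, b, c, e}  B4 = {a, b, e, g}  B5 = {a, b, e, f}
Tree: B1–B2, B2–B3, B3–B4, B4–B5

Each bag holds 4 vertices, so the decomposition has width 3, which upper-bounds the treewidth. For the lower bound: the 4 vertex sets {a,h}, {b,d}, {e}, {c} are disjoint, each induces a connected subgraph, and every pair is joined by at least one edge of G. Contracting each set to a single vertex therefore yields K_{4} as a minor, and since treewidth is minor-monotone, tw(G) ≥ tw(K_{4}) = 3. Combining the bounds, tw(G) = 3.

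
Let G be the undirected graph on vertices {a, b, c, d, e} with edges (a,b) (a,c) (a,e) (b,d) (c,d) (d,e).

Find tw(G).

2

A width-2 tree decomposition is:
Bags: B1 = {a, d, e}  B2 = {a, c, d}  B3 = {a, b, d}
Tree: B1–B2, B2–B3
The largest bag has 3 vertices, giving width 2; this decomposition certifies tw(G) ≤ 2. For the lower bound, G contains the cycle a–e–d–c–a, so G is not a forest; only forests have treewidth ≤ 1, hence tw(G) ≥ 2. Hence tw(G) = 2 exactly.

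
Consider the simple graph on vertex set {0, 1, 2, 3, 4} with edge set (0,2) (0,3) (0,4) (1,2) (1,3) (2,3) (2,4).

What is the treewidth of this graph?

2

A width-2 tree decomposition is:
Bags: B1 = {1, 2, 3}  B2 = {0, 2, 3}  B3 = {0, 2, 4}
Tree: B1–B2, B2–B3
The largest bag has 3 vertices, giving width 2; this decomposition certifies tw(G) ≤ 2. For the lower bound, the 3 vertices {0, 2, 3} are pairwise adjacent, and any tree decomposition puts a clique entirely inside one bag — forcing width ≥ 2. Therefore the treewidth is 2.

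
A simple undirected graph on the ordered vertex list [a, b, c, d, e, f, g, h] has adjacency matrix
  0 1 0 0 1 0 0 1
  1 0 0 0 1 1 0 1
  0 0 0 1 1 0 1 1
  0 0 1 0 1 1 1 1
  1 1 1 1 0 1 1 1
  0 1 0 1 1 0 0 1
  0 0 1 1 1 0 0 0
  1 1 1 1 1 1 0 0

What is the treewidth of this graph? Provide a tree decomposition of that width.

Every bag has size at most 4, so the width is 4 − 1 = 3 and tw(G) ≤ 3. For the lower bound, the 4 vertices {c, d, e, g} are pairwise adjacent, and any tree decomposition puts a clique entirely inside one bag — forcing width ≥ 3. Combining the bounds, tw(G) = 3.

Treewidth 3.
One such decomposition:
Bags: B1 = {b, e, f, h}  B2 = {d, e, f, h}  B3 = {c, d, e, h}  B4 = {c, d, e, g}  B5 = {a, b, e, h}
Tree: B1–B2, B2–B3, B3–B4, B1–B5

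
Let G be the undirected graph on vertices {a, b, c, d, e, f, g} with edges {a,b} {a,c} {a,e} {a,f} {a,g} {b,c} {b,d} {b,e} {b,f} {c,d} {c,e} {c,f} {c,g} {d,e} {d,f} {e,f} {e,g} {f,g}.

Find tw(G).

4

A width-4 tree decomposition is:
Bags: B1 = {a, b, c, e, f}  B2 = {a, c, e, f, g}  B3 = {b, c, d, e, f}
Tree: B1–B2, B1–B3
Each bag holds 5 vertices, so the decomposition has width 4, which upper-bounds the treewidth. For the lower bound, the 5 vertices {b, c, d, e, f} are pairwise adjacent, and any tree decomposition puts a clique entirely inside one bag — forcing width ≥ 4. Combining the bounds, tw(G) = 4.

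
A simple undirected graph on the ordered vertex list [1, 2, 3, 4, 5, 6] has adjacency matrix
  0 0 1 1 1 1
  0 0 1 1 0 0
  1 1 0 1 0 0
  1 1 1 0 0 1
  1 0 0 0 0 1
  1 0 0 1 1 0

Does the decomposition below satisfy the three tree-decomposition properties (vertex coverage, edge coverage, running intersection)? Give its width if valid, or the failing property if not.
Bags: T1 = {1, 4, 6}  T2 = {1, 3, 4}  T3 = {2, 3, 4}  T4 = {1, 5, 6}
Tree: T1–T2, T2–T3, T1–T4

Yes; width 2.

Every vertex of G appears in some bag (union = {1, 2, 3, 4, 5, 6}); every edge is covered by a bag; and for each vertex v the set of bags containing v is connected in the bag tree. The decomposition is therefore valid. The largest bag has 3 vertices, so the width is 2.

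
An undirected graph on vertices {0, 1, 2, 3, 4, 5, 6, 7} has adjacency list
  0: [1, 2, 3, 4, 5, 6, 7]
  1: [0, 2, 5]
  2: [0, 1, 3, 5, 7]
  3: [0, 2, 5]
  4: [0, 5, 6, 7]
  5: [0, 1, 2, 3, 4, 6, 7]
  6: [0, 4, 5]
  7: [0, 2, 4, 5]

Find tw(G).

3

A width-3 tree decomposition is:
Bags: B1 = {0, 2, 5, 7}  B2 = {0, 1, 2, 5}  B3 = {0, 4, 5, 7}  B4 = {0, 2, 3, 5}  B5 = {0, 4, 5, 6}
Tree: B1–B2, B1–B3, B2–B4, B3–B5
Every bag has size at most 4, so the width is 4 − 1 = 3 and tw(G) ≤ 3. On the other hand G contains the 4-clique {0, 1, 2, 5}. A clique must lie in a single bag of any decomposition, so no decomposition can have width below 3. Hence tw(G) = 3 exactly.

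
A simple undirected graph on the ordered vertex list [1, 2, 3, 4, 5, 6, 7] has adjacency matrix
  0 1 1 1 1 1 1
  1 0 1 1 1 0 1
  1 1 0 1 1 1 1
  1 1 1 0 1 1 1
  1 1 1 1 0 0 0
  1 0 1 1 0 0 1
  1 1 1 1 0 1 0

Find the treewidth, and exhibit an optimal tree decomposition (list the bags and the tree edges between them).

Each bag holds 5 vertices, so the decomposition has width 4, which upper-bounds the treewidth. Conversely, {1, 2, 3, 4, 5} is a clique of size 5, and the vertices of any clique must share a bag in every tree decomposition; so some bag has ≥ 5 vertices and tw(G) ≥ 4. Therefore the treewidth is 4.

Treewidth 4.
One optimal decomposition is:
Bags: B1 = {1, 2, 3, 4, 7}  B2 = {1, 2, 3, 4, 5}  B3 = {1, 3, 4, 6, 7}
Tree: B1–B2, B1–B3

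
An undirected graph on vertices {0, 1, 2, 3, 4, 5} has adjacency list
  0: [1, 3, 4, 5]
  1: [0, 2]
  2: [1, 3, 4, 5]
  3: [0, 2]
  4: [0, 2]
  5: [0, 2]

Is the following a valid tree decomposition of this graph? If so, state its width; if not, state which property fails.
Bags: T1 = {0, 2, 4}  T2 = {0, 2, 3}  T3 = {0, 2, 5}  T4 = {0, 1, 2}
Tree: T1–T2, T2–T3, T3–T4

Every vertex of G appears in some bag (union = {0, 1, 2, 3, 4, 5}); every edge is covered by a bag; and for each vertex v the set of bags containing v is connected in the bag tree. The decomposition is therefore valid. The largest bag has 3 vertices, so the width is 2.

Yes; width 2.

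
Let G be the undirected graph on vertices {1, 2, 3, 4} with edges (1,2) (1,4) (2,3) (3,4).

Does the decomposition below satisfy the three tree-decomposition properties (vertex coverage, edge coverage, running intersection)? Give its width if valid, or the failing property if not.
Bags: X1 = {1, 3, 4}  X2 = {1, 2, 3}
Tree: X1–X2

Vertex coverage: the bags together contain {1, 2, 3, 4}, the full vertex set. Edge coverage: each edge of G has both endpoints in at least one bag. Running intersection: for every vertex, the bags containing it form a connected subtree. All three properties hold, so this is a valid tree decomposition of width max|bag| − 1 = 2, and hence tw(G) ≤ 2.

Yes; width 2.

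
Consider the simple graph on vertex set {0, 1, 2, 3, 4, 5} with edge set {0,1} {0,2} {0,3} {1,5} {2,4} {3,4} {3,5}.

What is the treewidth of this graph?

2

A width-2 tree decomposition is:
Bags: B1 = {0, 1, 5}  B2 = {0, 3, 5}  B3 = {0, 2, 3}  B4 = {2, 3, 4}
Tree: B1–B2, B2–B3, B3–B4
The largest bag has 3 vertices, giving width 2; this decomposition certifies tw(G) ≤ 2. The edges 1–5–3–0–1 form a cycle, so G is not a tree and its treewidth is at least 2. Hence tw(G) = 2 exactly.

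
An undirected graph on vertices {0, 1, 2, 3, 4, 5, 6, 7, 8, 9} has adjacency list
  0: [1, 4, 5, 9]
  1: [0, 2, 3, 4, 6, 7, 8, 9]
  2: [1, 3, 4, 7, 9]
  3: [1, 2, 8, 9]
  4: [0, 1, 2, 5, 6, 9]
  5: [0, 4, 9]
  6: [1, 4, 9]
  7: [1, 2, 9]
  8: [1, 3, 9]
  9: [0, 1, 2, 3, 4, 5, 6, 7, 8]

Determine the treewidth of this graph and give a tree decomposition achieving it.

Each bag holds 4 vertices, so the decomposition has width 3, which upper-bounds the treewidth. Conversely, {0, 1, 4, 9} is a clique of size 4, and the vertices of any clique must share a bag in every tree decomposition; so some bag has ≥ 4 vertices and tw(G) ≥ 3. Hence tw(G) = 3 exactly.

Treewidth 3.
Bags: B1 = {1, 2, 4, 9}  B2 = {1, 4, 6, 9}  B3 = {1, 2, 3, 9}  B4 = {0, 1, 4, 9}  B5 = {1, 3, 8, 9}  B6 = {1, 2, 7, 9}  B7 = {0, 4, 5, 9}
Tree: B1–B2, B1–B3, B1–B4, B3–B5, B3–B6, B4–B7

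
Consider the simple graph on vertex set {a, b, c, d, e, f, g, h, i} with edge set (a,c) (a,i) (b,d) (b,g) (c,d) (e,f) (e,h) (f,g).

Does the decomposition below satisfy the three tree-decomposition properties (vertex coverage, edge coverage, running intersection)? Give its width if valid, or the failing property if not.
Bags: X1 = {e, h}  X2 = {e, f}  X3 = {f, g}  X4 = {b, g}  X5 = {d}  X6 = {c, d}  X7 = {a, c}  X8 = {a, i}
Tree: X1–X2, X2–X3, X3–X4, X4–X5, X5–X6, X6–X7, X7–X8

No — edge (b,d) lies in no bag.

A tree decomposition must satisfy three properties: every vertex lies in some bag; for every edge, both endpoints lie together in some bag; and for every vertex, the bags containing it form a connected subtree. Here edge (b,d) lies in no bag, so the decomposition is invalid.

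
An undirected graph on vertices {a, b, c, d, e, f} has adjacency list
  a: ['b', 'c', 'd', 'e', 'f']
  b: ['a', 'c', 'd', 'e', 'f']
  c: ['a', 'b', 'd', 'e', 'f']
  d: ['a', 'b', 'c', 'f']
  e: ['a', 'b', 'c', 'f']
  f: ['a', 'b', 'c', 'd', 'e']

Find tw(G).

4

A width-4 tree decomposition is:
Bags: B1 = {a, b, c, e, f}  B2 = {a, b, c, d, f}
Tree: B1–B2
Each bag holds 5 vertices, so the decomposition has width 4, which upper-bounds the treewidth. For the lower bound, the 5 vertices {a, b, c, d, f} are pairwise adjacent, and any tree decomposition puts a clique entirely inside one bag — forcing width ≥ 4. Combining the bounds, tw(G) = 4.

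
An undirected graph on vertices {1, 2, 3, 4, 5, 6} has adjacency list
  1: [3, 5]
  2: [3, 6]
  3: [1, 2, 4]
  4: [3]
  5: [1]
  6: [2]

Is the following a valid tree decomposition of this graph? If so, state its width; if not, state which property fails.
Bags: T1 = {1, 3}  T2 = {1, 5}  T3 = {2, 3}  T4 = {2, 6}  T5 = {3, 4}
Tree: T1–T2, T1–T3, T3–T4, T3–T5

Yes; width 1.

Vertex coverage: the bags together contain {1, 2, 3, 4, 5, 6}, the full vertex set. Edge coverage: each edge of G has both endpoints in at least one bag. Running intersection: for every vertex, the bags containing it form a connected subtree. All three properties hold, so this is a valid tree decomposition of width max|bag| − 1 = 1, and hence tw(G) ≤ 1.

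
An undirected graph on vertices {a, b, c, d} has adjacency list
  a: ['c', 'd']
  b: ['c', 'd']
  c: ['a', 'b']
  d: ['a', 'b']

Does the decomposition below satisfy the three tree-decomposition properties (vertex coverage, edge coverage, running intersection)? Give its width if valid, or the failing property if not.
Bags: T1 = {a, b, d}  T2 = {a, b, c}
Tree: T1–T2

Yes; width 2.

Every vertex of G appears in some bag (union = {a, b, c, d}); every edge is covered by a bag; and for each vertex v the set of bags containing v is connected in the bag tree. The decomposition is therefore valid. The largest bag has 3 vertices, so the width is 2.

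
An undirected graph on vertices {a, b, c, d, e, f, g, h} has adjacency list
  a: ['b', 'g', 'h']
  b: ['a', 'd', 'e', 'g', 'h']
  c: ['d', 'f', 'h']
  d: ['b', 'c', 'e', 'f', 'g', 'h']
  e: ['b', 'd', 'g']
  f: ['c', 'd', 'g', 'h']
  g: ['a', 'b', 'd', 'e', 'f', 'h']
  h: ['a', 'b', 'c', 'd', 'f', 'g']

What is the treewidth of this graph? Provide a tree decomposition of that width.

Each bag holds 4 vertices, so the decomposition has width 3, which upper-bounds the treewidth. For the lower bound, the 4 vertices {b, d, e, g} are pairwise adjacent, and any tree decomposition puts a clique entirely inside one bag — forcing width ≥ 3. Hence tw(G) = 3 exactly.

Treewidth 3.
One such decomposition:
Bags: B1 = {a, b, g, h}  B2 = {b, d, g, h}  B3 = {d, f, g, h}  B4 = {c, d, f, h}  B5 = {b, d, e, g}
Tree: B1–B2, B2–B3, B3–B4, B2–B5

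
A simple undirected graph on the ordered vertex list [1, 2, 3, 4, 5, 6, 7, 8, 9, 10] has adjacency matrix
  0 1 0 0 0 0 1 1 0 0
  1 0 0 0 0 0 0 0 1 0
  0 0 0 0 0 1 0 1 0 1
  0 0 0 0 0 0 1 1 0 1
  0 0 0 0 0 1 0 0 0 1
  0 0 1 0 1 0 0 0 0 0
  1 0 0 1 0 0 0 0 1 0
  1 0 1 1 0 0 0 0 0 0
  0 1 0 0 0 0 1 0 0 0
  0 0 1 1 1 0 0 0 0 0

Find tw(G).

2

A width-2 tree decomposition is:
Bags: B1 = {1, 2, 9}  B2 = {1, 7, 9}  B3 = {1, 7, 8}  B4 = {4, 7, 8}  B5 = {3, 4, 8}  B6 = {3, 4, 10}  B7 = {3, 6, 10}  B8 = {5, 6, 10}
Tree: B1–B2, B2–B3, B3–B4, B4–B5, B5–B6, B6–B7, B7–B8
Each bag holds 3 vertices, so the decomposition has width 2, which upper-bounds the treewidth. Since 2–9–7–1–2 is a cycle in G, G is not acyclic. Forests are exactly the graphs of treewidth ≤ 1, so tw(G) ≥ 2. Therefore the treewidth is 2.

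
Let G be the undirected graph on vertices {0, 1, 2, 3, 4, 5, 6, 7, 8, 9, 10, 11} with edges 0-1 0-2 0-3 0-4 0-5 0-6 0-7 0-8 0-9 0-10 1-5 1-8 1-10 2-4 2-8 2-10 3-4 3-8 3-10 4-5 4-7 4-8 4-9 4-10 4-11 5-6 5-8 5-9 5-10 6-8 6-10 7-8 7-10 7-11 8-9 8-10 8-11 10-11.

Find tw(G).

A width-4 tree decomposition is:
Bags: B1 = {0, 4, 5, 8, 9}  B2 = {0, 4, 5, 8, 10}  B3 = {0, 2, 4, 8, 10}  B4 = {0, 5, 6, 8, 10}  B5 = {0, 4, 7, 8, 10}  B6 = {0, 1, 5, 8, 10}  B7 = {4, 7, 8, 10, 11}  B8 = {0, 3, 4, 8, 10}
Tree: B1–B2, B2–B3, B2–B4, B2–B5, B2–B6, B5–B7, B5–B8
Each bag holds 5 vertices, so the decomposition has width 4, which upper-bounds the treewidth. On the other hand G contains the 5-clique {0, 4, 5, 8, 9}. A clique must lie in a single bag of any decomposition, so no decomposition can have width below 4. Combining the bounds, tw(G) = 4.

4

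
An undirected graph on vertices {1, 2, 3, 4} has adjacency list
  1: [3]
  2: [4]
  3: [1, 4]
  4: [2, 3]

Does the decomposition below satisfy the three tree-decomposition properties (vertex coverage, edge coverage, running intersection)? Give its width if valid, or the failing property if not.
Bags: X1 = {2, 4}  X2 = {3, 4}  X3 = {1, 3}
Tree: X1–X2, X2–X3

Every vertex of G appears in some bag (union = {1, 2, 3, 4}); every edge is covered by a bag; and for each vertex v the set of bags containing v is connected in the bag tree. The decomposition is therefore valid. The largest bag has 2 vertices, so the width is 1.

Yes; width 1.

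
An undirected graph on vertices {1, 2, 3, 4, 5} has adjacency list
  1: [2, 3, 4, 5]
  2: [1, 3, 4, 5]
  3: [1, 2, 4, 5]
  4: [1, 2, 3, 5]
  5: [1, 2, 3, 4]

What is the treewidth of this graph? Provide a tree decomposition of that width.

Treewidth 4.
One optimal decomposition is:
Bags: B1 = {1, 2, 3, 4, 5}
Tree: (single bag)

A single bag containing all 5 vertices is trivially a valid decomposition of width 4. Conversely, {1, 2, 3, 4, 5} is a clique of size 5, and the vertices of any clique must share a bag in every tree decomposition; so some bag has ≥ 5 vertices and tw(G) ≥ 4. The upper and lower bounds meet at 4, so that is the treewidth.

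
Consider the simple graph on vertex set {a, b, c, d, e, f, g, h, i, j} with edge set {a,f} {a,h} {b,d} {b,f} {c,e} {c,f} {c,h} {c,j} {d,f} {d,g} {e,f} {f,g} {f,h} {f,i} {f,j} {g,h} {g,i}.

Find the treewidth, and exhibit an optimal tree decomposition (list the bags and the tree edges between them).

Treewidth 2.
One such decomposition:
Bags: B1 = {f, g, i}  B2 = {d, f, g}  B3 = {f, g, h}  B4 = {c, f, h}  B5 = {a, f, h}  B6 = {b, d, f}  B7 = {c, e, f}  B8 = {c, f, j}
Tree: B1–B2, B2–B3, B3–B4, B4–B5, B2–B6, B4–B7, B7–B8

Each bag holds 3 vertices, so the decomposition has width 2, which upper-bounds the treewidth. For the lower bound, the 3 vertices {d, f, g} are pairwise adjacent, and any tree decomposition puts a clique entirely inside one bag — forcing width ≥ 2. Therefore the treewidth is 2.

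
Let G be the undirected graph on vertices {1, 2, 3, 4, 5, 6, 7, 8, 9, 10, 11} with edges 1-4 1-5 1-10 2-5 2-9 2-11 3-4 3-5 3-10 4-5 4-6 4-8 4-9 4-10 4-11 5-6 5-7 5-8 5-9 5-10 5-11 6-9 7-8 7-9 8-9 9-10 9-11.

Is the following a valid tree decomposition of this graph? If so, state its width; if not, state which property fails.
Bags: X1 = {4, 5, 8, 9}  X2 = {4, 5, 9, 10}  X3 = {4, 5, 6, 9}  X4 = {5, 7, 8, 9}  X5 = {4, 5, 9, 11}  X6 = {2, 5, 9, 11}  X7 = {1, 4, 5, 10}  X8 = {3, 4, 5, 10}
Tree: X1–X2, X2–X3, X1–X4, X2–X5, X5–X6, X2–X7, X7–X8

Vertex coverage: the bags together contain {1, 2, 3, 4, 5, 6, 7, 8, 9, 10, 11}, the full vertex set. Edge coverage: each edge of G has both endpoints in at least one bag. Running intersection: for every vertex, the bags containing it form a connected subtree. All three properties hold, so this is a valid tree decomposition of width max|bag| − 1 = 3, and hence tw(G) ≤ 3.

Yes; width 3.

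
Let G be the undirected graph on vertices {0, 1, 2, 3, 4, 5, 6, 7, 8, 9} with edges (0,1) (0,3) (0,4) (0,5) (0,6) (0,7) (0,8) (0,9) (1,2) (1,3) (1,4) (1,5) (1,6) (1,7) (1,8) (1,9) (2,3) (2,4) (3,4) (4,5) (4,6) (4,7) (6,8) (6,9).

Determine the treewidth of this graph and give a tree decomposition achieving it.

Treewidth 3.
One optimal decomposition is:
Bags: B1 = {0, 1, 4, 5}  B2 = {0, 1, 4, 7}  B3 = {0, 1, 3, 4}  B4 = {0, 1, 4, 6}  B5 = {0, 1, 6, 9}  B6 = {0, 1, 6, 8}  B7 = {1, 2, 3, 4}
Tree: B1–B2, B2–B3, B3–B4, B4–B5, B5–B6, B3–B7

The largest bag has 4 vertices, giving width 3; this decomposition certifies tw(G) ≤ 3. For the lower bound, the 4 vertices {0, 1, 6, 8} are pairwise adjacent, and any tree decomposition puts a clique entirely inside one bag — forcing width ≥ 3. Combining the bounds, tw(G) = 3.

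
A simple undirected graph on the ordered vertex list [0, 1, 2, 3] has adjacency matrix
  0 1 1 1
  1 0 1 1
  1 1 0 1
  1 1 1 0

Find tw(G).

A width-3 tree decomposition is:
Bags: B1 = {0, 1, 2, 3}
Tree: (single bag)
A single bag containing all 4 vertices is trivially a valid decomposition of width 3. On the other hand G contains the 4-clique {0, 1, 2, 3}. A clique must lie in a single bag of any decomposition, so no decomposition can have width below 3. Combining the bounds, tw(G) = 3.

3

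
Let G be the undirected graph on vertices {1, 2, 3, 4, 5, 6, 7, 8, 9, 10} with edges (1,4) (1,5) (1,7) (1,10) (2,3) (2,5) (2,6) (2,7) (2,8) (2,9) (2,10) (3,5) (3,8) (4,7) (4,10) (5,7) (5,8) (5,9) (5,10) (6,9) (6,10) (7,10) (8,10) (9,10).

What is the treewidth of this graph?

3

A width-3 tree decomposition is:
Bags: B1 = {1, 5, 7, 10}  B2 = {2, 5, 7, 10}  B3 = {2, 5, 9, 10}  B4 = {1, 4, 7, 10}  B5 = {2, 5, 8, 10}  B6 = {2, 3, 5, 8}  B7 = {2, 6, 9, 10}
Tree: B1–B2, B2–B3, B1–B4, B2–B5, B5–B6, B3–B7
Every bag has size at most 4, so the width is 4 − 1 = 3 and tw(G) ≤ 3. On the other hand G contains the 4-clique {1, 4, 7, 10}. A clique must lie in a single bag of any decomposition, so no decomposition can have width below 3. Therefore the treewidth is 3.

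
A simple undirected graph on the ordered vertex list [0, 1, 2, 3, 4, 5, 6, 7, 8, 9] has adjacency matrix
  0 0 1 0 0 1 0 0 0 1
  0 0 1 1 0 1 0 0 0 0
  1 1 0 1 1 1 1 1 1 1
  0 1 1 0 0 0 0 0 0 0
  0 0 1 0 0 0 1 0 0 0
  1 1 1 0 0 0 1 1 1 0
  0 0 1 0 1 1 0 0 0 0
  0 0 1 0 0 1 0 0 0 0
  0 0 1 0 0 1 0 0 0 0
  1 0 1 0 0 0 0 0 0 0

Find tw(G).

2

A width-2 tree decomposition is:
Bags: B1 = {2, 5, 7}  B2 = {2, 5, 6}  B3 = {2, 4, 6}  B4 = {0, 2, 5}  B5 = {0, 2, 9}  B6 = {1, 2, 5}  B7 = {2, 5, 8}  B8 = {1, 2, 3}
Tree: B1–B2, B2–B3, B1–B4, B4–B5, B2–B6, B6–B7, B6–B8
Every bag has size at most 3, so the width is 3 − 1 = 2 and tw(G) ≤ 2. On the other hand G contains the 3-clique {0, 2, 9}. A clique must lie in a single bag of any decomposition, so no decomposition can have width below 2. Hence tw(G) = 2 exactly.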